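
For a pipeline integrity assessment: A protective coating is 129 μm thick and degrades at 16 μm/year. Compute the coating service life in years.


Service life = thickness / degradation rate
Life = 129 / 16 = 8.1 years

8.1 years


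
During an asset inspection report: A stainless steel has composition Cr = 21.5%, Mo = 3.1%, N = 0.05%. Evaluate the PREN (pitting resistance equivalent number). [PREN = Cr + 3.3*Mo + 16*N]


Apply the PREN formula: PREN = Cr + 3.3*Mo + 16*N
PREN = 21.5 + 3.3*3.1 + 16*0.05
PREN = 21.5 + 10.23 + 0.8 = 32.53

32.53


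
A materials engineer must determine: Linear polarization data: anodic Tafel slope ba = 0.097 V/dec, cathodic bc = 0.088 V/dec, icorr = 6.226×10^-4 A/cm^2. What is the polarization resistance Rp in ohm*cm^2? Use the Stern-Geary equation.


Apply the Stern-Geary equation: Rp = ba*bc / (2.303*icorr*(ba+bc))
ba*bc = 0.097*0.088 = 0.008536
ba+bc = 0.185; 2.303*icorr*(ba+bc) = 2.303*6.226×10^-4*0.185 = 2.6526184×10^-4
Rp = 0.008536 / 2.6526184×10^-4 = 32.2 ohm*cm^2

32.2 ohm*cm^2


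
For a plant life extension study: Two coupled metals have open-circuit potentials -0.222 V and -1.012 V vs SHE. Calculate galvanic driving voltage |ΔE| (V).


Driving voltage is the absolute potential difference.
|ΔE| = |-0.222 − (-1.012)| = 0.79 V

0.79 V


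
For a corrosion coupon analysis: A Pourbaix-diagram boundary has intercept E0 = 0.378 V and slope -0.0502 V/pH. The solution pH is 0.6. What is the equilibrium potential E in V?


Apply the Pourbaix line equation: E = E0 + slope*pH
E = 0.378 + (-0.0502)*0.6 = 0.378 + (-0.03012) = 0.34788 V
Rounded to 4 decimal places: E = 0.3479 V

0.3479 V


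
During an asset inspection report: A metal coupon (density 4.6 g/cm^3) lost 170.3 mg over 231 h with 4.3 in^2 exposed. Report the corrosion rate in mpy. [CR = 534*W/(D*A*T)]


Apply the mpy weight-loss relation: CR = 534 * W / (D * A * T)
Numerator: 534 * 170.3 = 90940.2
Denominator: 4.6 * 4.3 * 231 = 4569.18
CR = 90940.2 / 4569.18 = 19.903 mpy

19.903 mpy


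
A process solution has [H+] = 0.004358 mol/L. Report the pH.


pH = −log10[H+]
pH = −log10(0.004358) = 2.36

2.36


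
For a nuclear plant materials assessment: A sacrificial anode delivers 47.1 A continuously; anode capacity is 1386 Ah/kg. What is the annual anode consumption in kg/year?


Annual consumption = current * hours per year / capacity
Rate = 47.1 * 8760 / 1386 = 297.7 kg/year

297.7 kg/year


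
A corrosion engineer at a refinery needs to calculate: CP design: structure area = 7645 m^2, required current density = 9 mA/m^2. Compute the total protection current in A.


I = area * current density, then convert mA → A (÷1000)
I = 7645 * 9 / 1000 = 68.81 A

68.81 A


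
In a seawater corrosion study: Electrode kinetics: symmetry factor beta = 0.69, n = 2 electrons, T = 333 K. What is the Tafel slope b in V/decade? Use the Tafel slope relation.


Apply the Tafel slope relation: b = 2.303*R*T/(beta*n*F)
Numerator: 2.303 * 8.314 * 333 = 6376.0
Denominator: 0.69 * 2 * 96485 = 133149.3
b = 6376.0 / 133149.3 = 0.0479 V/decade

0.0479 V/decade


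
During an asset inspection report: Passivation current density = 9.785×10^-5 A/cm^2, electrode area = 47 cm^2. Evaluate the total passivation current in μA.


I = i_pass * A, then convert A → μA (×10^6)
I = 9.785×10^-5 * 47 * 10^6 = 4598.95 μA

4598.95 μA


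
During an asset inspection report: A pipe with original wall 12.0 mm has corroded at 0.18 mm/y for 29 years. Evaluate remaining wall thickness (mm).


Remaining wall = original − CR × time
t = 12.0 − 0.18*29 = 12.0 − 5.22 = 6.78 mm

6.78 mm


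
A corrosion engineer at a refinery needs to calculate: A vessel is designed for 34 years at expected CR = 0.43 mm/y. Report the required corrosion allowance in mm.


Corrosion allowance = CR × design life
CA = 0.43 * 34 = 14.62 mm

14.62 mm


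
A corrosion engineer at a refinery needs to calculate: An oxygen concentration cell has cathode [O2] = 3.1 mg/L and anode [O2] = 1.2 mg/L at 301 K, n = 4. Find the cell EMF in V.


Apply the Nernst concentration-cell relation: E = (RT/nF)*ln(C_cathode/C_anode)
RT/nF = 8.314*301/(4*96485) = 0.0064842 V
ln(3.1/1.2) = 0.94908
E = 0.0064842 * 0.94908 = 0.00615 V

0.00615 V


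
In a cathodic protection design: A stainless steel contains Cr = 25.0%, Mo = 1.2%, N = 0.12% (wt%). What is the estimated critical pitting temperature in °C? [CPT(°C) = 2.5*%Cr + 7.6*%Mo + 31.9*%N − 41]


Apply the ASTM G48 empirical CPT estimate: CPT(°C) = 2.5*%Cr + 7.6*%Mo + 31.9*%N − 41
2.5*25.0 = 62.5; 7.6*1.2 = 9.12; 31.9*0.12 = 3.828
CPT = 62.5 + 9.12 + 3.828 − 41 = 34.448 °C
Rounded to 0.1 °C: CPT ≈ 34.4 °C

34.4 °C


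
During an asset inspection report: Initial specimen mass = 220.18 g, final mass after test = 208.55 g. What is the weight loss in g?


Weight loss = initial − final
WL = 220.18 − 208.55 = 11.63 g

11.63 g


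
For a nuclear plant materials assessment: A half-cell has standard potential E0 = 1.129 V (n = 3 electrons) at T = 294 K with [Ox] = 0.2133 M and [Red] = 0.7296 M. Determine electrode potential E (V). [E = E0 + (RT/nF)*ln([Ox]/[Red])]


Apply the Nernst equation: E = E0 + (RT/nF)*ln([Ox]/[Red])
Step 1: RT/nF = 8.314*294/(3*96485) = 0.00844455 V
Step 2: [Ox]/[Red] = 0.2133/0.7296 = 0.292352
Step 3: ln(0.292352) = -1.229797
Step 4: correction = 0.00844455 * -1.229797 = -0.0104 V
E = 1.129 + -0.0104 = 1.1186 V

1.1186 V


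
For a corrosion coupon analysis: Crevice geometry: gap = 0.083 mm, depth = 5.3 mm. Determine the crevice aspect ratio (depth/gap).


Aspect ratio = depth / gap
Ratio = 5.3 / 0.083 = 63.9

63.9


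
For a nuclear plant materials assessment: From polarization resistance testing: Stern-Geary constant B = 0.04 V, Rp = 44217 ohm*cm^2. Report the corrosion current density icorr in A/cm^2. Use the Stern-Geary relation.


Apply the Stern-Geary relation: icorr = B / Rp
icorr = 0.04 / 44217 = 9.046×10^-7 A/cm^2

9.046×10^-7 A/cm^2


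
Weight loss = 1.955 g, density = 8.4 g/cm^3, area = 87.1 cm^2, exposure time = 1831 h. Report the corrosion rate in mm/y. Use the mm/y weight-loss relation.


Apply the mm/y weight-loss relation: CR = 87600 * W / (D * A * T)
Numerator: 87600 * 1.955 = 171258.0
Denominator: 8.4 * 87.1 * 1831 = 1339632.84
CR = 171258.0 / 1339632.84 = 0.1278 mm/y

0.1278 mm/y


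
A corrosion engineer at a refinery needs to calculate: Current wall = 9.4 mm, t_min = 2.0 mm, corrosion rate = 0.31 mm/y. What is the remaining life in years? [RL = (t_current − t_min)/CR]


Apply the remaining-life relation: RL = (t_current − t_min) / CR
RL = (9.4 − 2.0) / 0.31 = 7.4 / 0.31 = 23.9 years

23.9 years


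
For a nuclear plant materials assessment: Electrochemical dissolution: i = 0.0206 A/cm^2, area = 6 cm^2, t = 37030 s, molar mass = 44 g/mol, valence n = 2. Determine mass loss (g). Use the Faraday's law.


Apply Faraday's law: m = i*A*t*M / (n*F)
Total charge passed Q = i*A*t = 0.0206*6*37030 = 4576.908 C
m = Q*M/(n*F) = 4576.908*44/(2*96485) = 1.0436 g

1.0436 g


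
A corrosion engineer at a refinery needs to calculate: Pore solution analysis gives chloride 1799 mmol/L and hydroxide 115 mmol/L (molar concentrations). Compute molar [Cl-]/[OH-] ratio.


Threshold parameter = [Cl-] / [OH-] (molar basis; both in mmol/L, so units cancel)
Ratio = 1799 / 115 = 15.64

15.64


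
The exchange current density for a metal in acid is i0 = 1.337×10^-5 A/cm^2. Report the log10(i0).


i0 = 1.337×10^-5 A/cm^2
log10(i0) = -4.874

-4.874


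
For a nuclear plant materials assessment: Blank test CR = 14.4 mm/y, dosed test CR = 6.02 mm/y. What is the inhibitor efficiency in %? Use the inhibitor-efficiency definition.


Apply the inhibitor-efficiency definition: IE = (CR_blank − CR_inh)/CR_blank × 100
IE = (14.4 − 6.02) / 14.4 × 100
IE = 8.38 / 14.4 × 100 = 58.2 %

58.2 %


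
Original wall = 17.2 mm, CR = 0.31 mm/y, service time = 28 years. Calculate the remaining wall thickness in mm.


Remaining wall = original − CR × time
t = 17.2 − 0.31*28 = 17.2 − 8.68 = 8.52 mm

8.52 mm


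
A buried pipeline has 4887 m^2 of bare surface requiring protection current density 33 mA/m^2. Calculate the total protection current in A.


I = area * current density, then convert mA → A (÷1000)
I = 4887 * 33 / 1000 = 161.27 A

161.27 A


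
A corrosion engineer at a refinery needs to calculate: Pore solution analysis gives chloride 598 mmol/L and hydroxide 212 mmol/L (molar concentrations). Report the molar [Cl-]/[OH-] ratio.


Threshold parameter = [Cl-] / [OH-] (molar basis; both in mmol/L, so units cancel)
Ratio = 598 / 212 = 2.82

2.82


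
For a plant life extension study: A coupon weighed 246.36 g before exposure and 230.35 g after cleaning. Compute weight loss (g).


Weight loss = initial − final
WL = 246.36 − 230.35 = 16.01 g

16.01 g


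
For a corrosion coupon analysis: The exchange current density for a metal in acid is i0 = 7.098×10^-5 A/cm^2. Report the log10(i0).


i0 = 7.098×10^-5 A/cm^2
log10(i0) = -4.149

-4.149


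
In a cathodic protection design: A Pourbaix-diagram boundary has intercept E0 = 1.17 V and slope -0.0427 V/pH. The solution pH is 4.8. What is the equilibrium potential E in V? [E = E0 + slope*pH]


Apply the Pourbaix line equation: E = E0 + slope*pH
E = 1.17 + (-0.0427)*4.8 = 1.17 + (-0.20496) = 0.96504 V
Rounded to 4 decimal places: E = 0.9650 V

0.9650 V


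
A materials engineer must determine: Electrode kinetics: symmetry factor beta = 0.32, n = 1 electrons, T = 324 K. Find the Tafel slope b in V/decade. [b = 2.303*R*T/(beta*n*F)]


Apply the Tafel slope relation: b = 2.303*R*T/(beta*n*F)
Numerator: 2.303 * 8.314 * 324 = 6203.67
Denominator: 0.32 * 1 * 96485 = 30875.2
b = 6203.67 / 30875.2 = 0.201 V/decade

0.201 V/decade


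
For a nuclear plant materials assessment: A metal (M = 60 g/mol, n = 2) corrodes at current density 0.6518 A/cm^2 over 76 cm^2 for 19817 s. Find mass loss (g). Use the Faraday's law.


Apply Faraday's law: m = i*A*t*M / (n*F)
Total charge passed Q = i*A*t = 0.6518*76*19817 = 981670.7656 C
m = Q*M/(n*F) = 981670.7656*60/(2*96485) = 305.23 g

305.23 g


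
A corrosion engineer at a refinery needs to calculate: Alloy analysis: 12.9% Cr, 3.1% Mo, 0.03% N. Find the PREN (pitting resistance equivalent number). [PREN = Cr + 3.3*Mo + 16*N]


Apply the PREN formula: PREN = Cr + 3.3*Mo + 16*N
PREN = 12.9 + 3.3*3.1 + 16*0.03
PREN = 12.9 + 10.23 + 0.48 = 23.61

23.61


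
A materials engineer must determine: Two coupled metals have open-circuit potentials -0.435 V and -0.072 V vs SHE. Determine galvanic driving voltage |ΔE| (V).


Driving voltage is the absolute potential difference.
|ΔE| = |-0.435 − (-0.072)| = 0.363 V

0.363 V


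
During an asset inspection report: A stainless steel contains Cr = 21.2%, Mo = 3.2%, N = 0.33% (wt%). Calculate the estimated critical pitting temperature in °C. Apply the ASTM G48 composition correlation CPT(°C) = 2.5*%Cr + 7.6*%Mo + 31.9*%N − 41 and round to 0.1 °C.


Apply the ASTM G48 empirical CPT estimate: CPT(°C) = 2.5*%Cr + 7.6*%Mo + 31.9*%N − 41
2.5*21.2 = 53; 7.6*3.2 = 24.32; 31.9*0.33 = 10.527
CPT = 53 + 24.32 + 10.527 − 41 = 46.847 °C
Rounded to 0.1 °C: CPT ≈ 46.8 °C

46.8 °C


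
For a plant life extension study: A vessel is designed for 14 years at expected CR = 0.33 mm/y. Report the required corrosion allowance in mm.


Corrosion allowance = CR × design life
CA = 0.33 * 14 = 4.62 mm

4.62 mm


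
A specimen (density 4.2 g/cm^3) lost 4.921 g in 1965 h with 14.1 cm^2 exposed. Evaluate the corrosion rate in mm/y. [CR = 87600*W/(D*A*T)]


Apply the mm/y weight-loss relation: CR = 87600 * W / (D * A * T)
Numerator: 87600 * 4.921 = 431079.6
Denominator: 4.2 * 14.1 * 1965 = 116367.3
CR = 431079.6 / 116367.3 = 3.70447 mm/y

3.70447 mm/y


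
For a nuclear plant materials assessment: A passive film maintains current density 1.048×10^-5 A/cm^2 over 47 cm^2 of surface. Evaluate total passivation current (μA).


I = i_pass * A, then convert A → μA (×10^6)
I = 1.048×10^-5 * 47 * 10^6 = 492.56 μA

492.56 μA


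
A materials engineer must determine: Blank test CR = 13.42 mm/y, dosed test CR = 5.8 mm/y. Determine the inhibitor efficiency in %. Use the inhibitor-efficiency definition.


Apply the inhibitor-efficiency definition: IE = (CR_blank − CR_inh)/CR_blank × 100
IE = (13.42 − 5.8) / 13.42 × 100
IE = 7.62 / 13.42 × 100 = 56.8 %

56.8 %


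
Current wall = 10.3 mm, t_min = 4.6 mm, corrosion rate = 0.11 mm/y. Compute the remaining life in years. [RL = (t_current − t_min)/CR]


Apply the remaining-life relation: RL = (t_current − t_min) / CR
RL = (10.3 − 4.6) / 0.11 = 5.7 / 0.11 = 51.8 years

51.8 years


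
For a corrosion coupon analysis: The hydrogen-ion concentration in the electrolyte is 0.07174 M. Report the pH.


pH = −log10[H+]
pH = −log10(0.07174) = 1.14

1.14


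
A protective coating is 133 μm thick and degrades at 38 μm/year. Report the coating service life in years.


Service life = thickness / degradation rate
Life = 133 / 38 = 3.5 years

3.5 years


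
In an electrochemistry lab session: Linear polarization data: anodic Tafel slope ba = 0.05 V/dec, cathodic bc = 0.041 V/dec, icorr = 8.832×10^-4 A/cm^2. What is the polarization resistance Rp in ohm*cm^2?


Apply the Stern-Geary equation: Rp = ba*bc / (2.303*icorr*(ba+bc))
ba*bc = 0.05*0.041 = 0.00205
ba+bc = 0.091; 2.303*icorr*(ba+bc) = 2.303*8.832×10^-4*0.091 = 1.8509487×10^-4
Rp = 0.00205 / 1.8509487×10^-4 = 11.1 ohm*cm^2

11.1 ohm*cm^2


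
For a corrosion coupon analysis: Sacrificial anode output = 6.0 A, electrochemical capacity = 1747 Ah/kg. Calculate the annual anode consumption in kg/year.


Annual consumption = current * hours per year / capacity
Rate = 6.0 * 8760 / 1747 = 30.1 kg/year

30.1 kg/year


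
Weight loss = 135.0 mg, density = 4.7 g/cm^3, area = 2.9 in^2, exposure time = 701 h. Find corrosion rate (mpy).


Apply the mpy weight-loss relation: CR = 534 * W / (D * A * T)
Numerator: 534 * 135.0 = 72090.0
Denominator: 4.7 * 2.9 * 701 = 9554.63
CR = 72090.0 / 9554.63 = 7.54503 mpy

7.54503 mpy


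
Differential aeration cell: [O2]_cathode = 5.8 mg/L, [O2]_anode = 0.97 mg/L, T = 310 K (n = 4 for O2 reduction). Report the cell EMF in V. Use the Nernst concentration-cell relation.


Apply the Nernst concentration-cell relation: E = (RT/nF)*ln(C_cathode/C_anode)
RT/nF = 8.314*310/(4*96485) = 0.00667808 V
ln(5.8/0.97) = 1.78832
E = 0.00667808 * 1.78832 = 0.01194 V

0.01194 V


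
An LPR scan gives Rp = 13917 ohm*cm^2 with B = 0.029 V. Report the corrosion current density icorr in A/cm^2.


Apply the Stern-Geary relation: icorr = B / Rp
icorr = 0.029 / 13917 = 2.084×10^-6 A/cm^2

2.084×10^-6 A/cm^2


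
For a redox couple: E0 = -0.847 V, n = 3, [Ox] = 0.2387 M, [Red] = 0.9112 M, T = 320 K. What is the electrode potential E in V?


Apply the Nernst equation: E = E0 + (RT/nF)*ln([Ox]/[Red])
Step 1: RT/nF = 8.314*320/(3*96485) = 0.00919134 V
Step 2: [Ox]/[Red] = 0.2387/0.9112 = 0.261962
Step 3: ln(0.261962) = -1.339556
Step 4: correction = 0.00919134 * -1.339556 = -0.012 V
E = -0.847 + -0.012 = -0.859 V

-0.859 V


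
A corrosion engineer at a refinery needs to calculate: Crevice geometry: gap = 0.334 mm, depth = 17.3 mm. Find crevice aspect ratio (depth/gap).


Aspect ratio = depth / gap
Ratio = 17.3 / 0.334 = 51.8

51.8


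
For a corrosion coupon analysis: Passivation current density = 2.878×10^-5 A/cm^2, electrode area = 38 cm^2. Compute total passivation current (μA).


I = i_pass * A, then convert A → μA (×10^6)
I = 2.878×10^-5 * 38 * 10^6 = 1093.64 μA

1093.64 μA


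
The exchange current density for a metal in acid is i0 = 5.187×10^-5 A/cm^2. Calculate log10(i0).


i0 = 5.187×10^-5 A/cm^2
log10(i0) = -4.285

-4.285


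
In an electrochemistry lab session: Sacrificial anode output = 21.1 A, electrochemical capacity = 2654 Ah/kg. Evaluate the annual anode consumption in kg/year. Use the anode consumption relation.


Annual consumption = current * hours per year / capacity
Rate = 21.1 * 8760 / 2654 = 69.6 kg/year

69.6 kg/year


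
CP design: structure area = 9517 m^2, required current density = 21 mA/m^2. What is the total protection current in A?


I = area * current density, then convert mA → A (÷1000)
I = 9517 * 21 / 1000 = 199.86 A

199.86 A


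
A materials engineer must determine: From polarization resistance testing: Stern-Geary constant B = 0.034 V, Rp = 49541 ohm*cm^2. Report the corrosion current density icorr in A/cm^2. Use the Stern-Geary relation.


Apply the Stern-Geary relation: icorr = B / Rp
icorr = 0.034 / 49541 = 6.863×10^-7 A/cm^2

6.863×10^-7 A/cm^2


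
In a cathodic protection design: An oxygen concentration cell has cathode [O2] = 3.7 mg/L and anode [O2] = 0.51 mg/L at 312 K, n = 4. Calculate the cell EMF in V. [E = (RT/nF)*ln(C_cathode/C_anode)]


Apply the Nernst concentration-cell relation: E = (RT/nF)*ln(C_cathode/C_anode)
RT/nF = 8.314*312/(4*96485) = 0.00672117 V
ln(3.7/0.51) = 1.98168
E = 0.00672117 * 1.98168 = 0.01332 V

0.01332 V


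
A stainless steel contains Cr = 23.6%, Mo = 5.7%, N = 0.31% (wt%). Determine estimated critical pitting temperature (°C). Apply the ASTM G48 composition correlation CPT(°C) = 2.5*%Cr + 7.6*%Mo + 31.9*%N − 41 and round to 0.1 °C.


Apply the ASTM G48 empirical CPT estimate: CPT(°C) = 2.5*%Cr + 7.6*%Mo + 31.9*%N − 41
2.5*23.6 = 59; 7.6*5.7 = 43.32; 31.9*0.31 = 9.889
CPT = 59 + 43.32 + 9.889 − 41 = 71.209 °C
Rounded to 0.1 °C: CPT ≈ 71.2 °C

71.2 °C


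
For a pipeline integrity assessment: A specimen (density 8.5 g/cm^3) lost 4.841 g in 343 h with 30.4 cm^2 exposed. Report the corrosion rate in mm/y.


Apply the mm/y weight-loss relation: CR = 87600 * W / (D * A * T)
Numerator: 87600 * 4.841 = 424071.6
Denominator: 8.5 * 30.4 * 343 = 88631.2
CR = 424071.6 / 88631.2 = 4.7847 mm/y

4.7847 mm/y


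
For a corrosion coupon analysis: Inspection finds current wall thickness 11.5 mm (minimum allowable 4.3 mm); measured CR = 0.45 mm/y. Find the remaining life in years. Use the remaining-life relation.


Apply the remaining-life relation: RL = (t_current − t_min) / CR
RL = (11.5 − 4.3) / 0.45 = 7.2 / 0.45 = 16.0 years

16.0 years


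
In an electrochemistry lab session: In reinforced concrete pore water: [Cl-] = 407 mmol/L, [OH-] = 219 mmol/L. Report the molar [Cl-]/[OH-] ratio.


Threshold parameter = [Cl-] / [OH-] (molar basis; both in mmol/L, so units cancel)
Ratio = 407 / 219 = 1.86

1.86


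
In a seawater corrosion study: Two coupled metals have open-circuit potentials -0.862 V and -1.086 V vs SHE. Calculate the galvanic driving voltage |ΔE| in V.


Driving voltage is the absolute potential difference.
|ΔE| = |-0.862 − (-1.086)| = 0.224 V

0.224 V


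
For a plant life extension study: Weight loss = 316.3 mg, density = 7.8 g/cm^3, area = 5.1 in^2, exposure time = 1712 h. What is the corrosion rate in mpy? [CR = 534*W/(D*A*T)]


Apply the mpy weight-loss relation: CR = 534 * W / (D * A * T)
Numerator: 534 * 316.3 = 168904.2
Denominator: 7.8 * 5.1 * 1712 = 68103.36
CR = 168904.2 / 68103.36 = 2.4801 mpy

2.4801 mpy


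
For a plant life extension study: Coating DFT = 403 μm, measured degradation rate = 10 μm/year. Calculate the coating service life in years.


Service life = thickness / degradation rate
Life = 403 / 10 = 40.3 years

40.3 years


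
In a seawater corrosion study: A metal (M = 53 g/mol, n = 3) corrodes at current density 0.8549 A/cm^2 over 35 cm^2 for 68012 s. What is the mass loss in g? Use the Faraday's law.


Apply Faraday's law: m = i*A*t*M / (n*F)
Total charge passed Q = i*A*t = 0.8549*35*68012 = 2035021.058 C
m = Q*M/(n*F) = 2035021.058*53/(3*96485) = 372.61791 g

372.61791 g


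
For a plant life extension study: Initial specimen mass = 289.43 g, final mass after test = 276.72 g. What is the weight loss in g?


Weight loss = initial − final
WL = 289.43 − 276.72 = 12.71 g

12.71 g


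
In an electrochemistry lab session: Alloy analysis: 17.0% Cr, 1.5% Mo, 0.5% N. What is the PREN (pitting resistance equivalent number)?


Apply the PREN formula: PREN = Cr + 3.3*Mo + 16*N
PREN = 17.0 + 3.3*1.5 + 16*0.5
PREN = 17.0 + 4.95 + 8.0 = 29.95

29.95


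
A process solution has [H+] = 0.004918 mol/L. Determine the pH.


pH = −log10[H+]
pH = −log10(0.004918) = 2.31

2.31


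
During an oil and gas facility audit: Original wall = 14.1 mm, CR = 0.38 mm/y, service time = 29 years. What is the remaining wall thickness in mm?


Remaining wall = original − CR × time
t = 14.1 − 0.38*29 = 14.1 − 11.02 = 3.08 mm

3.08 mm


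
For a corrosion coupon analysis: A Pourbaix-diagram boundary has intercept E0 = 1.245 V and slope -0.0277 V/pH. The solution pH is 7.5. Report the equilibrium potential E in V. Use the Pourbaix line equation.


Apply the Pourbaix line equation: E = E0 + slope*pH
E = 1.245 + (-0.0277)*7.5 = 1.245 + (-0.20775) = 1.03725 V
Rounded to 3 decimal places: E = 1.037 V

1.037 V


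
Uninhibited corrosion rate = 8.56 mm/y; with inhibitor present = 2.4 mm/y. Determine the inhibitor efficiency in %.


Apply the inhibitor-efficiency definition: IE = (CR_blank − CR_inh)/CR_blank × 100
IE = (8.56 − 2.4) / 8.56 × 100
IE = 6.16 / 8.56 × 100 = 72.0 %

72.0 %


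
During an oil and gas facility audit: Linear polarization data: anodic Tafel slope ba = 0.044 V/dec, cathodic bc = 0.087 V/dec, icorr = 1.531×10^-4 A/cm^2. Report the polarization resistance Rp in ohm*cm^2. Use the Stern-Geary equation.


Apply the Stern-Geary equation: Rp = ba*bc / (2.303*icorr*(ba+bc))
ba*bc = 0.044*0.087 = 0.003828
ba+bc = 0.131; 2.303*icorr*(ba+bc) = 2.303*1.531×10^-4*0.131 = 4.6189198×10^-5
Rp = 0.003828 / 4.6189198×10^-5 = 82.9 ohm*cm^2

82.9 ohm*cm^2


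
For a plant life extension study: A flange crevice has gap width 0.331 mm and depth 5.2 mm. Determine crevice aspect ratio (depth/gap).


Aspect ratio = depth / gap
Ratio = 5.2 / 0.331 = 15.7

15.7


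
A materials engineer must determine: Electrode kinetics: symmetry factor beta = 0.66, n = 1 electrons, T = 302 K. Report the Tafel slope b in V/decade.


Apply the Tafel slope relation: b = 2.303*R*T/(beta*n*F)
Numerator: 2.303 * 8.314 * 302 = 5782.44
Denominator: 0.66 * 1 * 96485 = 63680.1
b = 5782.44 / 63680.1 = 0.0908 V/decade

0.0908 V/decade


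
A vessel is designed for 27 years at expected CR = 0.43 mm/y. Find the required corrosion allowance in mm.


Corrosion allowance = CR × design life
CA = 0.43 * 27 = 11.61 mm

11.61 mm


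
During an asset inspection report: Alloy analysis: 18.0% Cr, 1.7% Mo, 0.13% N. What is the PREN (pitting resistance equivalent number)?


Apply the PREN formula: PREN = Cr + 3.3*Mo + 16*N
PREN = 18.0 + 3.3*1.7 + 16*0.13
PREN = 18.0 + 5.61 + 2.08 = 25.69

25.69


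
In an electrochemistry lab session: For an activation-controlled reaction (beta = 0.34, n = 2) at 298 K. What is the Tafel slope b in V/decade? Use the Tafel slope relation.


Apply the Tafel slope relation: b = 2.303*R*T/(beta*n*F)
Numerator: 2.303 * 8.314 * 298 = 5705.85
Denominator: 0.34 * 2 * 96485 = 65609.8
b = 5705.85 / 65609.8 = 0.087 V/decade

0.087 V/decade


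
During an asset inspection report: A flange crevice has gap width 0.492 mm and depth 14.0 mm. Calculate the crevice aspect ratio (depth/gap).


Aspect ratio = depth / gap
Ratio = 14.0 / 0.492 = 28.5

28.5


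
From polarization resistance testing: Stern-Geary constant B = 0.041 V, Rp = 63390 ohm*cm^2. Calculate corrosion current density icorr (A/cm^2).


Apply the Stern-Geary relation: icorr = B / Rp
icorr = 0.041 / 63390 = 6.468×10^-7 A/cm^2

6.468×10^-7 A/cm^2


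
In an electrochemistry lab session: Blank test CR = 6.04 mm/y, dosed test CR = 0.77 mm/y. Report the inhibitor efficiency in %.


Apply the inhibitor-efficiency definition: IE = (CR_blank − CR_inh)/CR_blank × 100
IE = (6.04 − 0.77) / 6.04 × 100
IE = 5.27 / 6.04 × 100 = 87.3 %

87.3 %


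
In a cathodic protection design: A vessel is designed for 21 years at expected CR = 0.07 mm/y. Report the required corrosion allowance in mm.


Corrosion allowance = CR × design life
CA = 0.07 * 21 = 1.47 mm

1.47 mm


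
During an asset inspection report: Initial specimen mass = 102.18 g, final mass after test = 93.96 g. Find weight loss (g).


Weight loss = initial − final
WL = 102.18 − 93.96 = 8.22 g

8.22 g


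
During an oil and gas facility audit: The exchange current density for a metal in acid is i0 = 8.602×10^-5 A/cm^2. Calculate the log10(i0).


i0 = 8.602×10^-5 A/cm^2
log10(i0) = -4.065

-4.065


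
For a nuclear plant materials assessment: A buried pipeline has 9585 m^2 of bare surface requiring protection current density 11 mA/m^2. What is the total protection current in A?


I = area * current density, then convert mA → A (÷1000)
I = 9585 * 11 / 1000 = 105.44 A

105.44 A


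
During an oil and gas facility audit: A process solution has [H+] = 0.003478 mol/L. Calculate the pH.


pH = −log10[H+]
pH = −log10(0.003478) = 2.46

2.46


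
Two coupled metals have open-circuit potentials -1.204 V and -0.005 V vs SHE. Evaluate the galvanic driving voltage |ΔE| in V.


Driving voltage is the absolute potential difference.
|ΔE| = |-1.204 − (-0.005)| = 1.199 V

1.199 V


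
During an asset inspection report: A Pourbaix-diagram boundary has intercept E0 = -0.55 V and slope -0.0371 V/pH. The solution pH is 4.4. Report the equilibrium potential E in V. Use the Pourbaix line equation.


Apply the Pourbaix line equation: E = E0 + slope*pH
E = -0.55 + (-0.0371)*4.4 = -0.55 + (-0.16324) = -0.71324 V
Rounded to 4 decimal places: E = -0.7132 V

-0.7132 V


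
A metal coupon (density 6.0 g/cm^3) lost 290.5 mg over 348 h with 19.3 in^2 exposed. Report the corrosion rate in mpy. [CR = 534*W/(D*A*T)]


Apply the mpy weight-loss relation: CR = 534 * W / (D * A * T)
Numerator: 534 * 290.5 = 155127.0
Denominator: 6.0 * 19.3 * 348 = 40298.4
CR = 155127.0 / 40298.4 = 3.849 mpy

3.849 mpy


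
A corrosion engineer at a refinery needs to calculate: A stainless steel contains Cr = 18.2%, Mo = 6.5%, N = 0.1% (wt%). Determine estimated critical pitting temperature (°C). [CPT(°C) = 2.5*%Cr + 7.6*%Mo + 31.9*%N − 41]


Apply the ASTM G48 empirical CPT estimate: CPT(°C) = 2.5*%Cr + 7.6*%Mo + 31.9*%N − 41
2.5*18.2 = 45.5; 7.6*6.5 = 49.4; 31.9*0.1 = 3.19
CPT = 45.5 + 49.4 + 3.19 − 41 = 57.09 °C
Rounded to 0.1 °C: CPT ≈ 57.1 °C

57.1 °C


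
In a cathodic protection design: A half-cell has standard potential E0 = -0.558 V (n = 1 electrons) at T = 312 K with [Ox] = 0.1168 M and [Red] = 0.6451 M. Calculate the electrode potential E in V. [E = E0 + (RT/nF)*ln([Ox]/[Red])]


Apply the Nernst equation: E = E0 + (RT/nF)*ln([Ox]/[Red])
Step 1: RT/nF = 8.314*312/(1*96485) = 0.02688468 V
Step 2: [Ox]/[Red] = 0.1168/0.6451 = 0.181057
Step 3: ln(0.181057) = -1.708943
Step 4: correction = 0.02688468 * -1.708943 = -0.046 V
E = -0.558 + -0.046 = -0.604 V

-0.604 V


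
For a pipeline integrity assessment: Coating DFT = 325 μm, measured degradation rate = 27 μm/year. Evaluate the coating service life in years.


Service life = thickness / degradation rate
Life = 325 / 27 = 12.0 years

12.0 years


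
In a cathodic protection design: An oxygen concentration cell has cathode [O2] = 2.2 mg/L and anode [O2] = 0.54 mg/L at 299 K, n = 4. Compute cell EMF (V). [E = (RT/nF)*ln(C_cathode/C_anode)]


Apply the Nernst concentration-cell relation: E = (RT/nF)*ln(C_cathode/C_anode)
RT/nF = 8.314*299/(4*96485) = 0.00644112 V
ln(2.2/0.54) = 1.40464
E = 0.00644112 * 1.40464 = 0.00905 V

0.00905 V


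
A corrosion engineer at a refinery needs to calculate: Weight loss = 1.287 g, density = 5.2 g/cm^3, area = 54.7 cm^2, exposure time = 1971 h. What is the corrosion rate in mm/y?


Apply the mm/y weight-loss relation: CR = 87600 * W / (D * A * T)
Numerator: 87600 * 1.287 = 112741.2
Denominator: 5.2 * 54.7 * 1971 = 560631.24
CR = 112741.2 / 560631.24 = 0.2011 mm/y

0.2011 mm/y


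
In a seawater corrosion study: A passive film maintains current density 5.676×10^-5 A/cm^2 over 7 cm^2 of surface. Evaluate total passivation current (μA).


I = i_pass * A, then convert A → μA (×10^6)
I = 5.676×10^-5 * 7 * 10^6 = 397.32 μA

397.32 μA


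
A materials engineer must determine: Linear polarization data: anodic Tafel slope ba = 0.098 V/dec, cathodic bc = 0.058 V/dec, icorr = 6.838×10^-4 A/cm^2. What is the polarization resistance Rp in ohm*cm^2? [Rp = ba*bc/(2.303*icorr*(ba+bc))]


Apply the Stern-Geary equation: Rp = ba*bc / (2.303*icorr*(ba+bc))
ba*bc = 0.098*0.058 = 0.005684
ba+bc = 0.156; 2.303*icorr*(ba+bc) = 2.303*6.838×10^-4*0.156 = 2.4566746×10^-4
Rp = 0.005684 / 2.4566746×10^-4 = 23.1 ohm*cm^2

23.1 ohm*cm^2


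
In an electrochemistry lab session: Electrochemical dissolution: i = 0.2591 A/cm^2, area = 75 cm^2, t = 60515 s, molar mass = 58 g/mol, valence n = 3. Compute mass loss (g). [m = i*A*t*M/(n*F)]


Apply Faraday's law: m = i*A*t*M / (n*F)
Total charge passed Q = i*A*t = 0.2591*75*60515 = 1175957.7375 C
m = Q*M/(n*F) = 1175957.7375*58/(3*96485) = 235.6344 g

235.6344 g


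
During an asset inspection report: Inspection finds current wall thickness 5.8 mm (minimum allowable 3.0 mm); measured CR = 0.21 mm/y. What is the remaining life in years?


Apply the remaining-life relation: RL = (t_current − t_min) / CR
RL = (5.8 − 3.0) / 0.21 = 2.8 / 0.21 = 13.3 years

13.3 years


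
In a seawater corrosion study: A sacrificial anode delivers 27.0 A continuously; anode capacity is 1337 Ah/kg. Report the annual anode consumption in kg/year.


Annual consumption = current * hours per year / capacity
Rate = 27.0 * 8760 / 1337 = 176.9 kg/year

176.9 kg/year


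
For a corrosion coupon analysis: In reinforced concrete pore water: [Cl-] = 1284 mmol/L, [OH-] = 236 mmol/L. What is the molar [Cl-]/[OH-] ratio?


Threshold parameter = [Cl-] / [OH-] (molar basis; both in mmol/L, so units cancel)
Ratio = 1284 / 236 = 5.44

5.44


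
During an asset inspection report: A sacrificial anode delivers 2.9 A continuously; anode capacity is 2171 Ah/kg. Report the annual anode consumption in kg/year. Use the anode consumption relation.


Annual consumption = current * hours per year / capacity
Rate = 2.9 * 8760 / 2171 = 11.7 kg/year

11.7 kg/year


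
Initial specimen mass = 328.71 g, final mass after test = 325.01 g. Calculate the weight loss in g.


Weight loss = initial − final
WL = 328.71 − 325.01 = 3.7 g

3.7 g


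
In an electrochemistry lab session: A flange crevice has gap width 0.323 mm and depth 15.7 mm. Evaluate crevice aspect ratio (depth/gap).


Aspect ratio = depth / gap
Ratio = 15.7 / 0.323 = 48.6

48.6


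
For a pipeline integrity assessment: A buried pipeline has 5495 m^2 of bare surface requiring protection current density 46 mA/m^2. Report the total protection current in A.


I = area * current density, then convert mA → A (÷1000)
I = 5495 * 46 / 1000 = 252.77 A

252.77 A


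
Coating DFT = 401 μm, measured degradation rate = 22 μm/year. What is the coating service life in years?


Service life = thickness / degradation rate
Life = 401 / 22 = 18.2 years

18.2 years


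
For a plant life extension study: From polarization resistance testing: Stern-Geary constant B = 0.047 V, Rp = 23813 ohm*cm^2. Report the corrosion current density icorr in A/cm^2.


Apply the Stern-Geary relation: icorr = B / Rp
icorr = 0.047 / 23813 = 1.974×10^-6 A/cm^2

1.974×10^-6 A/cm^2


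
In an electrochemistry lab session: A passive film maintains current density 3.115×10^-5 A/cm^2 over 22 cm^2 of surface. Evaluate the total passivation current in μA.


I = i_pass * A, then convert A → μA (×10^6)
I = 3.115×10^-5 * 22 * 10^6 = 685.3 μA

685.3 μA


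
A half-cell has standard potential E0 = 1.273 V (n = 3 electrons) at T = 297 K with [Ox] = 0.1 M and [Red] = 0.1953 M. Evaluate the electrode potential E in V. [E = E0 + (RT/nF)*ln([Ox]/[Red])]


Apply the Nernst equation: E = E0 + (RT/nF)*ln([Ox]/[Red])
Step 1: RT/nF = 8.314*297/(3*96485) = 0.00853071 V
Step 2: [Ox]/[Red] = 0.1/0.1953 = 0.512033
Step 3: ln(0.512033) = -0.669366
Step 4: correction = 0.00853071 * -0.669366 = -0.006 V
E = 1.273 + -0.006 = 1.267 V

1.267 V


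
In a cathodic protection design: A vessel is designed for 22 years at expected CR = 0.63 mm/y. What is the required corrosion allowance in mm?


Corrosion allowance = CR × design life
CA = 0.63 * 22 = 13.86 mm

13.86 mm


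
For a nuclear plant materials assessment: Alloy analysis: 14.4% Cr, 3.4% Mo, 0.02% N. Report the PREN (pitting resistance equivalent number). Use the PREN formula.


Apply the PREN formula: PREN = Cr + 3.3*Mo + 16*N
PREN = 14.4 + 3.3*3.4 + 16*0.02
PREN = 14.4 + 11.22 + 0.32 = 25.94

25.94


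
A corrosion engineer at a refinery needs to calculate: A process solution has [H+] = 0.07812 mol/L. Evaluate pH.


pH = −log10[H+]
pH = −log10(0.07812) = 1.11

1.11


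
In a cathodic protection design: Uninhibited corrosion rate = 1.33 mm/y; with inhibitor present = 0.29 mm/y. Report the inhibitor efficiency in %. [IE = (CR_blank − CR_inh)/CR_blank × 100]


Apply the inhibitor-efficiency definition: IE = (CR_blank − CR_inh)/CR_blank × 100
IE = (1.33 − 0.29) / 1.33 × 100
IE = 1.04 / 1.33 × 100 = 78.2 %

78.2 %


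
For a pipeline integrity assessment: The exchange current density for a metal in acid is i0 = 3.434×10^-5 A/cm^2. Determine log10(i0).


i0 = 3.434×10^-5 A/cm^2
log10(i0) = -4.464

-4.464


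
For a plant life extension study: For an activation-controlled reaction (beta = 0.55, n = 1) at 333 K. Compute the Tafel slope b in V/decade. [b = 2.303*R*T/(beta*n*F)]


Apply the Tafel slope relation: b = 2.303*R*T/(beta*n*F)
Numerator: 2.303 * 8.314 * 333 = 6376.0
Denominator: 0.55 * 1 * 96485 = 53066.75
b = 6376.0 / 53066.75 = 0.12 V/decade

0.12 V/decade


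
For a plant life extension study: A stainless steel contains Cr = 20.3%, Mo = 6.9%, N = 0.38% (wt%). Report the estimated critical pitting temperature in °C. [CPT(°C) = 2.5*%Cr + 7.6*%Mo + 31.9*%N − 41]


Apply the ASTM G48 empirical CPT estimate: CPT(°C) = 2.5*%Cr + 7.6*%Mo + 31.9*%N − 41
2.5*20.3 = 50.75; 7.6*6.9 = 52.44; 31.9*0.38 = 12.122
CPT = 50.75 + 52.44 + 12.122 − 41 = 74.312 °C
Rounded to 0.1 °C: CPT ≈ 74.3 °C

74.3 °C


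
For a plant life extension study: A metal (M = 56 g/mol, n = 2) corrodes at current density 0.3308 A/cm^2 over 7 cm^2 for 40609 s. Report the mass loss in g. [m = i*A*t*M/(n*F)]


Apply Faraday's law: m = i*A*t*M / (n*F)
Total charge passed Q = i*A*t = 0.3308*7*40609 = 94034.2004 C
m = Q*M/(n*F) = 94034.2004*56/(2*96485) = 27.2888 g

27.2888 g


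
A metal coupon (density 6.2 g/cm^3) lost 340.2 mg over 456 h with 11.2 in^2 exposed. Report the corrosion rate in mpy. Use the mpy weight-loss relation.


Apply the mpy weight-loss relation: CR = 534 * W / (D * A * T)
Numerator: 534 * 340.2 = 181666.8
Denominator: 6.2 * 11.2 * 456 = 31664.64
CR = 181666.8 / 31664.64 = 5.7372 mpy

5.7372 mpy


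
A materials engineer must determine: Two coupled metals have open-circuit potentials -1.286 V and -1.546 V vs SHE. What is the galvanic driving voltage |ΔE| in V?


Driving voltage is the absolute potential difference.
|ΔE| = |-1.286 − (-1.546)| = 0.26 V

0.26 V


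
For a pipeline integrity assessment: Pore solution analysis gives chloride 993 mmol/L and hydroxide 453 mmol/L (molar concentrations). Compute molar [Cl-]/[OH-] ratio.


Threshold parameter = [Cl-] / [OH-] (molar basis; both in mmol/L, so units cancel)
Ratio = 993 / 453 = 2.19

2.19


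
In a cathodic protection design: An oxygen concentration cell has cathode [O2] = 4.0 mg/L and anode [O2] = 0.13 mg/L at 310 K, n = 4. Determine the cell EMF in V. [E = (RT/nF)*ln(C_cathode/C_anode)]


Apply the Nernst concentration-cell relation: E = (RT/nF)*ln(C_cathode/C_anode)
RT/nF = 8.314*310/(4*96485) = 0.00667808 V
ln(4.0/0.13) = 3.42652
E = 0.00667808 * 3.42652 = 0.02288 V

0.02288 V


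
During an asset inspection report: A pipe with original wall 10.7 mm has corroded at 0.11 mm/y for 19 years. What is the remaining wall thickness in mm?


Remaining wall = original − CR × time
t = 10.7 − 0.11*19 = 10.7 − 2.09 = 8.61 mm

8.61 mm


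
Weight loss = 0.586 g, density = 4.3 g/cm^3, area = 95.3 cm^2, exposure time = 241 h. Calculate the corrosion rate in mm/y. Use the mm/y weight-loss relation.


Apply the mm/y weight-loss relation: CR = 87600 * W / (D * A * T)
Numerator: 87600 * 0.586 = 51333.6
Denominator: 4.3 * 95.3 * 241 = 98759.39
CR = 51333.6 / 98759.39 = 0.519784 mm/y

0.519784 mm/y


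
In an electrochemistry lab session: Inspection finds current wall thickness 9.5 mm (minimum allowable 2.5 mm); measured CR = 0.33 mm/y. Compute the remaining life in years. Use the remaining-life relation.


Apply the remaining-life relation: RL = (t_current − t_min) / CR
RL = (9.5 − 2.5) / 0.33 = 7.0 / 0.33 = 21.2 years

21.2 years


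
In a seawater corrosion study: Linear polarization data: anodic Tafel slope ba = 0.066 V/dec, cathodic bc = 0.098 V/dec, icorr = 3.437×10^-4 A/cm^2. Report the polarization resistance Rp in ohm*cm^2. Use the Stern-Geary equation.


Apply the Stern-Geary equation: Rp = ba*bc / (2.303*icorr*(ba+bc))
ba*bc = 0.066*0.098 = 0.006468
ba+bc = 0.164; 2.303*icorr*(ba+bc) = 2.303*3.437×10^-4*0.164 = 1.2981274×10^-4
Rp = 0.006468 / 1.2981274×10^-4 = 49.8 ohm*cm^2

49.8 ohm*cm^2


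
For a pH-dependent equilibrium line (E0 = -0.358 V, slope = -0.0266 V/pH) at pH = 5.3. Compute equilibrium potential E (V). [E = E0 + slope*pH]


Apply the Pourbaix line equation: E = E0 + slope*pH
E = -0.358 + (-0.0266)*5.3 = -0.358 + (-0.14098) = -0.49898 V
Rounded to 3 decimal places: E = -0.499 V

-0.499 V


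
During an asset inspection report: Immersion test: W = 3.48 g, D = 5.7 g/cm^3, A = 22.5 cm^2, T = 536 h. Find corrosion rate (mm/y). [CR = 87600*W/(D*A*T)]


Apply the mm/y weight-loss relation: CR = 87600 * W / (D * A * T)
Numerator: 87600 * 3.48 = 304848.0
Denominator: 5.7 * 22.5 * 536 = 68742.0
CR = 304848.0 / 68742.0 = 4.4347 mm/y

4.4347 mm/y


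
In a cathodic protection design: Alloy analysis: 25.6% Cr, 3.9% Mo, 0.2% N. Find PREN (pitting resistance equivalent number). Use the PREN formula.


Apply the PREN formula: PREN = Cr + 3.3*Mo + 16*N
PREN = 25.6 + 3.3*3.9 + 16*0.2
PREN = 25.6 + 12.87 + 3.2 = 41.67

41.67


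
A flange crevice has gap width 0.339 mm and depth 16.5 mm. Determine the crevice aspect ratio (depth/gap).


Aspect ratio = depth / gap
Ratio = 16.5 / 0.339 = 48.7

48.7


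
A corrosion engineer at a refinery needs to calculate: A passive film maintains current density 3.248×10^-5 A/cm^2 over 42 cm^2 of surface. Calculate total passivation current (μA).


I = i_pass * A, then convert A → μA (×10^6)
I = 3.248×10^-5 * 42 * 10^6 = 1364.16 μA

1364.16 μA


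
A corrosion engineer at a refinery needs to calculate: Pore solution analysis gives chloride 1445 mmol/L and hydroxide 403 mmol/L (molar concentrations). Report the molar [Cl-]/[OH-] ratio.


Threshold parameter = [Cl-] / [OH-] (molar basis; both in mmol/L, so units cancel)
Ratio = 1445 / 403 = 3.59

3.59


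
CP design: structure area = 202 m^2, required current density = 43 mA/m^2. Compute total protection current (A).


I = area * current density, then convert mA → A (÷1000)
I = 202 * 43 / 1000 = 8.69 A

8.69 A


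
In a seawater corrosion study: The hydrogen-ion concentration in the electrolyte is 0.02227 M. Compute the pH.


pH = −log10[H+]
pH = −log10(0.02227) = 1.65

1.65
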